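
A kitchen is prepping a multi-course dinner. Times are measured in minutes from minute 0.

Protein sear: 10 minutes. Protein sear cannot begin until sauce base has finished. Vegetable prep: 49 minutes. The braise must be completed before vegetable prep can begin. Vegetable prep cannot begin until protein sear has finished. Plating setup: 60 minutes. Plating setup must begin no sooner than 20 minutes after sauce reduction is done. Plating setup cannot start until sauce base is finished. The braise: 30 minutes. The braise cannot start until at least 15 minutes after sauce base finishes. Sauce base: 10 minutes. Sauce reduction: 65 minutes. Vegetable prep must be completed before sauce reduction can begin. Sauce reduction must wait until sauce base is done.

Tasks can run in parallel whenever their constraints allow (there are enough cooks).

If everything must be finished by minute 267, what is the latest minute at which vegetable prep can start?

Plating setup must finish by minute 267; it takes 60 minutes, so it must start by 267 − 60 = minute 207.
Sauce reduction has to be done before plating setup (must start by minute 207, minus 20-minute gap → minute 187). That means finishing by minute 187, i.e. starting by 187 − 65 = minute 122.
Vegetable prep must finish before sauce reduction (must start by minute 122). With a 49-minute duration, vegetable prep must start by 122 − 49 = minute 73.

73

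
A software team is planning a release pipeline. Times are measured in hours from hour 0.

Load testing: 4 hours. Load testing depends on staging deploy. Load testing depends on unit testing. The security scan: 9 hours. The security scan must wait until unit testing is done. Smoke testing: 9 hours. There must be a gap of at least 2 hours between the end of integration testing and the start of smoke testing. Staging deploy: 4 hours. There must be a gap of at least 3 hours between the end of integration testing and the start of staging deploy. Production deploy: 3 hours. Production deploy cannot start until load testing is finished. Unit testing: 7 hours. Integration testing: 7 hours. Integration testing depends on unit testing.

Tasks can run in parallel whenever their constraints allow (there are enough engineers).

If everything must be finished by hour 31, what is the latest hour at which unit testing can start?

Nothing follows production deploy; the deadline of hour 31 is its only limit. It must start by 31 − 3 = hour 28.
Load testing has to be done before production deploy (must start by hour 28). That means finishing by hour 28, i.e. starting by 28 − 4 = hour 24.
Staging deploy must finish before load testing (must start by hour 24). With a 4-hour duration, staging deploy must start by 24 − 4 = hour 20.
Smoke testing must finish by hour 31; it takes 9 hours, so it must start by 31 − 9 = hour 22.
Integration testing feeds staging deploy (must start by hour 20, minus 3-hour gap → hour 17); smoke testing (must start by hour 22, minus 2-hour gap → hour 20). Taking the minimum, integration testing must finish by hour 17 and start by 17 − 7 = hour 10.
The security scan has no dependents, so it just needs to finish by hour 31. Starting by 31 − 9 = hour 22 achieves that.
Unit testing must finish in time for integration testing (must start by hour 10); the security scan (must start by hour 22); load testing (must start by hour 24). The tightest is hour 10, so unit testing must start by 10 − 7 = hour 3.

3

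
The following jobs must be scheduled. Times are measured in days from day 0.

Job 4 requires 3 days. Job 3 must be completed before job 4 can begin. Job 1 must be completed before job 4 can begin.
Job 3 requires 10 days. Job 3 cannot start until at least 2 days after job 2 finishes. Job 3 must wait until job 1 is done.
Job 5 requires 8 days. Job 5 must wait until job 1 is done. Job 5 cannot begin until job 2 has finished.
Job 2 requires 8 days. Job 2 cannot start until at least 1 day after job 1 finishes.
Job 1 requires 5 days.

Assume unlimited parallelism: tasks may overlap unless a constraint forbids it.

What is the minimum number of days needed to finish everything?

29

Nothing blocks job 1, so it runs from day 0 to day 5.
Job 2 cannot begin until job 1 (finishes day 5, plus 1-day gap → day 6). It runs from day 6 to 6 + 8 = day 14.
Job 5 cannot start until job 1 (finishes day 5); job 2 (finishes day 14). The controlling bound is day 14, so job 5 finishes at 14 + 8 = day 22.
Job 3 needs all of job 2 (finishes day 14, plus 2-day gap → day 16); job 1 (finishes day 5). That puts its earliest start at day 16; it finishes at 16 + 10 = day 26.
Job 4 cannot start until job 3 (finishes day 26); job 1 (finishes day 5). The controlling bound is day 26, so job 4 finishes at 26 + 3 = day 29.
All tasks are finished once the last one completes. Finish times: Job 1 at 5, Job 2 at 14, Job 3 at 26, Job 4 at 29, Job 5 at 22. The latest is day 29.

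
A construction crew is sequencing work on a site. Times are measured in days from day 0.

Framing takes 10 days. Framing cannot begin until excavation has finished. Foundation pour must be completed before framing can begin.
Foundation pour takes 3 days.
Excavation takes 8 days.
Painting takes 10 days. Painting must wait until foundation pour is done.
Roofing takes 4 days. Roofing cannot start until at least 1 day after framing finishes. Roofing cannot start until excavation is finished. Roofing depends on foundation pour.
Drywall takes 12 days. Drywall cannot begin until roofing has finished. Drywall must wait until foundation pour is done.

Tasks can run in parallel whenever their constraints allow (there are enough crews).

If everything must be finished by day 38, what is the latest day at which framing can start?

11

Drywall has no dependents, so it just needs to finish by day 38. Starting by 38 − 12 = day 26 achieves that.
Roofing must finish before drywall (must start by day 26). With a 4-day duration, roofing must start by 26 − 4 = day 22.
Framing must finish before roofing (must start by day 22, minus 1-day gap → day 21). With a 10-day duration, framing must start by 21 − 10 = day 11.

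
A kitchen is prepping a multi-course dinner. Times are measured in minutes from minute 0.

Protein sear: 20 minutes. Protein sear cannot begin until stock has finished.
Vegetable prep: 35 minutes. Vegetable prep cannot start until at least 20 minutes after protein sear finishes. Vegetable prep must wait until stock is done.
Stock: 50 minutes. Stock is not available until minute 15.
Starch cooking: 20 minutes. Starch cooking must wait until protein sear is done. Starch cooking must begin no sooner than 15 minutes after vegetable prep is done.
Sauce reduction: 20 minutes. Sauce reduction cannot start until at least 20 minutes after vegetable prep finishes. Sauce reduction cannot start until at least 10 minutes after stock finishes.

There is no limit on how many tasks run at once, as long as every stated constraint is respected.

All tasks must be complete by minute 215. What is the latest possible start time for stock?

50

To finish by minute 215, sauce reduction (duration 20) must start no later than minute 195.
Starch cooking must finish by minute 215; it takes 20 minutes, so it must start by 215 − 20 = minute 195.
Vegetable prep has several dependents: sauce reduction (must start by minute 195, minus 20-minute gap → minute 175); starch cooking (must start by minute 195, minus 15-minute gap → minute 180). The earliest of those limits is minute 175, so vegetable prep must start by 175 − 35 = minute 140.
Protein sear has several dependents: vegetable prep (must start by minute 140, minus 20-minute gap → minute 120); starch cooking (must start by minute 195). The earliest of those limits is minute 120, so protein sear must start by 120 − 20 = minute 100.
Stock must finish in time for protein sear (must start by minute 100); vegetable prep (must start by minute 140); sauce reduction (must start by minute 195, minus 10-minute gap → minute 185). The tightest is minute 100, so stock must start by 100 − 50 = minute 50.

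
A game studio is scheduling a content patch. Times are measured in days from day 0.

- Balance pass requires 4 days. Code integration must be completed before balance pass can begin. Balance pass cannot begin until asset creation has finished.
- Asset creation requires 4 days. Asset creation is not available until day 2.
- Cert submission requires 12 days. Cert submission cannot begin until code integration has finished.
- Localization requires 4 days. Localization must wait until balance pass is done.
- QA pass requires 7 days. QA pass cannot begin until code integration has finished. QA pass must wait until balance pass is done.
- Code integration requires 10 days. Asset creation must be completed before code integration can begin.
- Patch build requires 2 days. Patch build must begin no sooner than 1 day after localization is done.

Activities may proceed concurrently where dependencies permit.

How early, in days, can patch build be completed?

Asset creation waits on its own release at day 2, so it starts at day 2 and finishes at 2 + 4 = day 6.
Code integration cannot begin until asset creation (finishes day 6). It runs from day 6 to 6 + 10 = day 16.
Balance pass cannot start until code integration (finishes day 16); asset creation (finishes day 6). The controlling bound is day 16, so balance pass finishes at 16 + 4 = day 20.
After balance pass (finishes day 20), localization can start at day 20 and finishes at day 24.
Patch build cannot begin until localization (finishes day 24, plus 1-day gap → day 25). It runs from day 25 to 25 + 2 = day 27.

27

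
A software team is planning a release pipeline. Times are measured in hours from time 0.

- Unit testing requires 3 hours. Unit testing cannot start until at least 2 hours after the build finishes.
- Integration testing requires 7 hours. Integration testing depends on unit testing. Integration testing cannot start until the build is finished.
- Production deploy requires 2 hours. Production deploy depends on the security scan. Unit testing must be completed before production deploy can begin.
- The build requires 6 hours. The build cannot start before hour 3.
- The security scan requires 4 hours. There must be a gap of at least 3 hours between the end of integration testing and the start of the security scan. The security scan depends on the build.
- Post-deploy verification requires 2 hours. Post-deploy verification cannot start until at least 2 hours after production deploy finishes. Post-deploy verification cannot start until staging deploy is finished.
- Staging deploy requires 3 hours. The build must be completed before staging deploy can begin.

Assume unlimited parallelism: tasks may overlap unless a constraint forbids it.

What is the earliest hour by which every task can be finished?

34

After its own release at hour 3, the build can start at hour 3 and finishes at hour 9.
Staging deploy cannot begin until the build (finishes hour 9). It runs from hour 9 to 9 + 3 = hour 12.
Unit testing waits on the build (finishes hour 9, plus 2-hour gap → hour 11), so it starts at hour 11 and finishes at 11 + 3 = hour 14.
Integration testing cannot start until unit testing (finishes hour 14); the build (finishes hour 9). The controlling bound is hour 14, so integration testing finishes at 14 + 7 = hour 21.
The security scan has to wait for integration testing (finishes hour 21, plus 3-hour gap → hour 24); the build (finishes hour 9). The latest of these is hour 24, so the security scan runs hour 24 to 24 + 4 = hour 28.
Production deploy cannot start until the security scan (finishes hour 28); unit testing (finishes hour 14). The controlling bound is hour 28, so production deploy finishes at 28 + 2 = hour 30.
Post-deploy verification cannot start until production deploy (finishes hour 30, plus 2-hour gap → hour 32); staging deploy (finishes hour 12). The controlling bound is hour 32, so post-deploy verification finishes at 32 + 2 = hour 34.
All tasks are finished once the last one completes. Finish times: The build at 9, Unit testing at 14, Integration testing at 21, The security scan at 28, Staging deploy at 12, Production deploy at 30, Post-deploy verification at 34. The latest is hour 34.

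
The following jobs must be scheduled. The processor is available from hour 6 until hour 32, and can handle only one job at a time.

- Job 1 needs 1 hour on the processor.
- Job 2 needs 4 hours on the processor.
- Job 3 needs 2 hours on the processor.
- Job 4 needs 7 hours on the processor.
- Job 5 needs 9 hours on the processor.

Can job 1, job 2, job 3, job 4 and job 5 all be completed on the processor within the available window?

Yes

The processor window is 32 − 6 = 26 hours.
Running back to back, the jobs need 1 + 4 + 2 + 7 + 9 = 23 hours on the processor.
Since 23 ≤ 26, they fit within the window.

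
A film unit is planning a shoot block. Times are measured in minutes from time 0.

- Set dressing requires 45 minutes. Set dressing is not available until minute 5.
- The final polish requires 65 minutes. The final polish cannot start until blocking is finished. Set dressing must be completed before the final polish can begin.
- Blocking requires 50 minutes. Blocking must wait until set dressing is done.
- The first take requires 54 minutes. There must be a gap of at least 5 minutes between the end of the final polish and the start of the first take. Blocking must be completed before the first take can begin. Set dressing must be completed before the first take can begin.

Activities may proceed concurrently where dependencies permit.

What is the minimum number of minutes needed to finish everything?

224

Set dressing waits on its own release at minute 5, so it starts at minute 5 and finishes at 5 + 45 = minute 50.
After set dressing (finishes minute 50), blocking can start at minute 50 and finishes at minute 100.
The final polish cannot start until blocking (finishes minute 100); set dressing (finishes minute 50). The controlling bound is minute 100, so the final polish finishes at 100 + 65 = minute 165.
The first take has to wait for the final polish (finishes minute 165, plus 5-minute gap → minute 170); blocking (finishes minute 100); set dressing (finishes minute 50). The latest of these is minute 170, so the first take runs minute 170 to 170 + 54 = minute 224.
All tasks are finished once the last one completes. Finish times: Set dressing at 50, Blocking at 100, The final polish at 165, The first take at 224. The latest is minute 224.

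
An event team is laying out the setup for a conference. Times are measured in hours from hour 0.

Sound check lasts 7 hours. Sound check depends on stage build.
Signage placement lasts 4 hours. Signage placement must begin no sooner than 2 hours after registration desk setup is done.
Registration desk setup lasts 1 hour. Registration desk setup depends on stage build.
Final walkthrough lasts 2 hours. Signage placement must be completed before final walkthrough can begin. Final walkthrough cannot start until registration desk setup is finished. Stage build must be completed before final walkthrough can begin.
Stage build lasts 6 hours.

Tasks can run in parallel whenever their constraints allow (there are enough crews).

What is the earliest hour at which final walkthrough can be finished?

15

Nothing blocks stage build, so it runs from hour 0 to hour 6.
Registration desk setup cannot begin until stage build (finishes hour 6). It runs from hour 6 to 6 + 1 = hour 7.
After registration desk setup (finishes hour 7, plus 2-hour gap → hour 9), signage placement can start at hour 9 and finishes at hour 13.
Final walkthrough needs all of signage placement (finishes hour 13); registration desk setup (finishes hour 7); stage build (finishes hour 6). That puts its earliest start at hour 13; it finishes at 13 + 2 = hour 15.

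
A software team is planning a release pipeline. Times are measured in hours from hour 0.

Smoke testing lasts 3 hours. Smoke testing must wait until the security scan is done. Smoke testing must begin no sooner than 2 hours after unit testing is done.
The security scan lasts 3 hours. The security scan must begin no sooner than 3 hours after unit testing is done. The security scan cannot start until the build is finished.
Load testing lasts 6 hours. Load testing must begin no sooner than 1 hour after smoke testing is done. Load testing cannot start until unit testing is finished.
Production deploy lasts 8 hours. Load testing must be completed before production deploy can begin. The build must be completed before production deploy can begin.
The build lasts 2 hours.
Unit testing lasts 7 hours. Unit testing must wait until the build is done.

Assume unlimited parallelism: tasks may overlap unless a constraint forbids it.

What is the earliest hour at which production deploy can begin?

The build can start immediately at hour 0; it finishes at hour 2.
After the build (finishes hour 2), unit testing can start at hour 2 and finishes at hour 9.
For the security scan: unit testing (finishes hour 9, plus 3-hour gap → hour 12); the build (finishes hour 2). Taking the maximum gives a start of hour 12, and it finishes at 12 + 3 = hour 15.
Smoke testing needs all of the security scan (finishes hour 15); unit testing (finishes hour 9, plus 2-hour gap → hour 11). That puts its earliest start at hour 15; it finishes at 15 + 3 = hour 18.
Load testing needs all of smoke testing (finishes hour 18, plus 1-hour gap → hour 19); unit testing (finishes hour 9). That puts its earliest start at hour 19; it finishes at 19 + 6 = hour 25.
Production deploy waits on load testing (finishes hour 25); the build (finishes hour 2). The latest of these is hour 25, which is the earliest production deploy can start.

25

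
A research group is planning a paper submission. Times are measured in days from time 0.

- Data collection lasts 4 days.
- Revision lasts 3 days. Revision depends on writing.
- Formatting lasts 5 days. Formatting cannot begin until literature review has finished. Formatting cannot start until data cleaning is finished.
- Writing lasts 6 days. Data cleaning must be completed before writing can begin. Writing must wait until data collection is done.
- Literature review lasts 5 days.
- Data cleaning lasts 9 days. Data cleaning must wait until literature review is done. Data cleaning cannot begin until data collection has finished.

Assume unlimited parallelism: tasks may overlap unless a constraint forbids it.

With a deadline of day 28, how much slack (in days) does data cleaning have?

Nothing blocks data collection, so it runs from day 0 to day 4.
Literature review can start immediately at day 0; it finishes at day 5.
Data cleaning has to wait for literature review (finishes day 5); data collection (finishes day 4). The latest of these is day 5, so data cleaning runs day 5 to 5 + 9 = day 14.

Working backward from the deadline:
Revision has no dependents, so it just needs to finish by day 28. Starting by 28 − 3 = day 25 achieves that.
Writing must finish before revision (must start by day 25). With a 6-day duration, writing must start by 25 − 6 = day 19.
To finish by day 28, formatting (duration 5) must start no later than day 23.
Data cleaning feeds writing (must start by day 19); formatting (must start by day 23). Taking the minimum, data cleaning must finish by day 19 and start by 19 − 9 = day 10.
So data cleaning can start as early as day 5 and as late as day 10, giving 10 − 5 = 5 days of slack.

5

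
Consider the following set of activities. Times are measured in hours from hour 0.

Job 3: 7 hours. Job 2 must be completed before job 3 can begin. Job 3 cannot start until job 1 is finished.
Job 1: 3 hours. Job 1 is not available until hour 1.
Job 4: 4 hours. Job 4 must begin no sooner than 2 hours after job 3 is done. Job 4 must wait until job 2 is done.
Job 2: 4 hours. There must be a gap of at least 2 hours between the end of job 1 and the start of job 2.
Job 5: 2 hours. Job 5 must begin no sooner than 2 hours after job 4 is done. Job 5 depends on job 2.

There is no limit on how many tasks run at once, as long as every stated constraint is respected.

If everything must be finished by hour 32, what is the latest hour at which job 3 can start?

15

Nothing follows job 5; the deadline of hour 32 is its only limit. It must start by 32 − 2 = hour 30.
Job 4 feeds into job 5 (must start by hour 30, minus 2-hour gap → hour 28); so job 4 must finish by hour 28 and therefore start by hour 24.
Job 3 must finish before job 4 (must start by hour 24, minus 2-hour gap → hour 22). With a 7-hour duration, job 3 must start by 22 − 7 = hour 15.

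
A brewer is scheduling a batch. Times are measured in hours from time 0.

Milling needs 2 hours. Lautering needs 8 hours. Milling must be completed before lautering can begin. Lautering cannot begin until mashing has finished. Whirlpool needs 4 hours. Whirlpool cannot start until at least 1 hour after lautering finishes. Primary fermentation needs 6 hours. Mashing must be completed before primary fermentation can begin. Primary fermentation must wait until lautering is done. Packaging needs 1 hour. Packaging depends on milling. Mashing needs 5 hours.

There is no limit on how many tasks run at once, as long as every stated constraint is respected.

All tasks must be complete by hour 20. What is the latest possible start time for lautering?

6

Nothing follows whirlpool; the deadline of hour 20 is its only limit. It must start by 20 − 4 = hour 16.
Nothing follows primary fermentation; the deadline of hour 20 is its only limit. It must start by 20 − 6 = hour 14.
Lautering has several dependents: whirlpool (must start by hour 16, minus 1-hour gap → hour 15); primary fermentation (must start by hour 14). The earliest of those limits is hour 14, so lautering must start by 14 − 8 = hour 6.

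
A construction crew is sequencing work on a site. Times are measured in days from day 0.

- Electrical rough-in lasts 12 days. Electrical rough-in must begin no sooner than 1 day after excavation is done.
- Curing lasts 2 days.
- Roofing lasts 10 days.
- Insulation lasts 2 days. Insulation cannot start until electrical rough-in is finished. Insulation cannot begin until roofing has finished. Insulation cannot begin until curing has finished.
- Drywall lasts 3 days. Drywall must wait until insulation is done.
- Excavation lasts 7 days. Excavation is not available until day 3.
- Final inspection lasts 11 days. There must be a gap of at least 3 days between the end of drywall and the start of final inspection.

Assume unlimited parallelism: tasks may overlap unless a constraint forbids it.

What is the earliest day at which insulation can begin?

Nothing blocks roofing, so it runs from day 0 to day 10.
Curing can start immediately at day 0; it finishes at day 2.
Excavation waits on its own release at day 3, so it starts at day 3 and finishes at 3 + 7 = day 10.
Electrical rough-in cannot begin until excavation (finishes day 10, plus 1-day gap → day 11). It runs from day 11 to 11 + 12 = day 23.
Insulation waits on electrical rough-in (finishes day 23); roofing (finishes day 10); curing (finishes day 2). The latest of these is day 23, which is the earliest insulation can start.

23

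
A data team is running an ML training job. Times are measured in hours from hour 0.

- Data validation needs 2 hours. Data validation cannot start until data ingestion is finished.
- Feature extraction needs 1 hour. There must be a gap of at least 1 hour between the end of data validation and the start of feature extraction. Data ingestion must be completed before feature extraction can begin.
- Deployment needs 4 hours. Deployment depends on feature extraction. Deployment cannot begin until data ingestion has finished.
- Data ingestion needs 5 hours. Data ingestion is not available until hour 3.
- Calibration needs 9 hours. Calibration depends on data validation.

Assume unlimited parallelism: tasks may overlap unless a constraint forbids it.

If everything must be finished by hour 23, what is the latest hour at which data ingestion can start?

7

To finish by hour 23, deployment (duration 4) must start no later than hour 19.
Since deployment (must start by hour 19) depends on it, feature extraction must finish by hour 19. Backing off its 1-hour duration gives a latest start of hour 18.
To finish by hour 23, calibration (duration 9) must start no later than hour 14.
For data validation: feature extraction (must start by hour 18, minus 1-hour gap → hour 17); calibration (must start by hour 14). The most restrictive is hour 14; with a 2-hour duration, data validation must start by hour 12.
Data ingestion feeds data validation (must start by hour 12); feature extraction (must start by hour 18); deployment (must start by hour 19). Taking the minimum, data ingestion must finish by hour 12 and start by 12 − 5 = hour 7.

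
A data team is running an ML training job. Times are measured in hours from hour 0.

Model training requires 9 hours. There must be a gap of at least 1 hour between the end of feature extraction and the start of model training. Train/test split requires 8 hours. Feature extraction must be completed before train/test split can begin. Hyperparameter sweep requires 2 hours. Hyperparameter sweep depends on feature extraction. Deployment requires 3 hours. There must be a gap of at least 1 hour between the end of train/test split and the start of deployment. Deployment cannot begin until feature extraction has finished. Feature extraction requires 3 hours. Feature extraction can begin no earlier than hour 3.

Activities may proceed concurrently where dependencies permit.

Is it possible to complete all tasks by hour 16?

No

Feature extraction waits on its own release at hour 3, so it starts at hour 3 and finishes at 3 + 3 = hour 6.
Model training waits on feature extraction (finishes hour 6, plus 1-hour gap → hour 7), so it starts at hour 7 and finishes at 7 + 9 = hour 16.
After feature extraction (finishes hour 6), hyperparameter sweep can start at hour 6 and finishes at hour 8.
After feature extraction (finishes hour 6), train/test split can start at hour 6 and finishes at hour 14.
Deployment cannot start until train/test split (finishes hour 14, plus 1-hour gap → hour 15); feature extraction (finishes hour 6). The controlling bound is hour 15, so deployment finishes at 15 + 3 = hour 18.
The earliest everything can be done is hour 18, which is after the deadline of 16, so it is not possible.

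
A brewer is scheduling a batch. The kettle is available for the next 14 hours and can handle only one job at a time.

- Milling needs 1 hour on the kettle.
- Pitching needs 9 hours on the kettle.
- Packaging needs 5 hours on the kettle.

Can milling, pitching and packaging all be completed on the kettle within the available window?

Running back to back, the jobs need 1 + 9 + 5 = 15 hours on the kettle.
Since 15 > 14, they cannot all fit.

No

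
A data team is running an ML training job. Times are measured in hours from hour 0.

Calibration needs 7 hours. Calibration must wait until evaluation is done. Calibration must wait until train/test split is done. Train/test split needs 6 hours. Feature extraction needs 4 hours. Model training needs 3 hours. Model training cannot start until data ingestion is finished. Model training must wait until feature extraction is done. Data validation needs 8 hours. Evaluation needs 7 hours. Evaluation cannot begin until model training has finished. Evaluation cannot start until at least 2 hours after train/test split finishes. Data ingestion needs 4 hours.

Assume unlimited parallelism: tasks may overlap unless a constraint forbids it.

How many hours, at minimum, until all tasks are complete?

Nothing blocks train/test split, so it runs from hour 0 to hour 6.
Feature extraction can start immediately at hour 0; it finishes at hour 4.
Nothing blocks data validation, so it runs from hour 0 to hour 8.
Data ingestion has no prerequisites, so it starts at hour 0 and finishes at hour 4.
Model training needs all of data ingestion (finishes hour 4); feature extraction (finishes hour 4). That puts its earliest start at hour 4; it finishes at 4 + 3 = hour 7.
Evaluation needs all of model training (finishes hour 7); train/test split (finishes hour 6, plus 2-hour gap → hour 8). That puts its earliest start at hour 8; it finishes at 8 + 7 = hour 15.
Calibration needs all of evaluation (finishes hour 15); train/test split (finishes hour 6). That puts its earliest start at hour 15; it finishes at 15 + 7 = hour 22.
All tasks are finished once the last one completes. Finish times: Data ingestion at 4, Data validation at 8, Feature extraction at 4, Train/test split at 6, Model training at 7, Evaluation at 15, Calibration at 22. The latest is hour 22.

22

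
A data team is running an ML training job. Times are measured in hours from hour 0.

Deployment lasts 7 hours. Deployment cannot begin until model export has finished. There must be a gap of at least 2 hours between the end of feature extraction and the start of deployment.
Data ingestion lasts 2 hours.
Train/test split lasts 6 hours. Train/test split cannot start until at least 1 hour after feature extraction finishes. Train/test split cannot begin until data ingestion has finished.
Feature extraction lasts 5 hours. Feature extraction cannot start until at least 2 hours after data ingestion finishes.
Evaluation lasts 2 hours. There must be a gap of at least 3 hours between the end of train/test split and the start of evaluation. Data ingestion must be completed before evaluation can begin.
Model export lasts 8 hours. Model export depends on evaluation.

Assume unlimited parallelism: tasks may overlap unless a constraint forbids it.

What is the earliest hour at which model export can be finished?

Data ingestion has no prerequisites, so it starts at hour 0 and finishes at hour 2.
Feature extraction waits on data ingestion (finishes hour 2, plus 2-hour gap → hour 4), so it starts at hour 4 and finishes at 4 + 5 = hour 9.
Train/test split needs all of feature extraction (finishes hour 9, plus 1-hour gap → hour 10); data ingestion (finishes hour 2). That puts its earliest start at hour 10; it finishes at 10 + 6 = hour 16.
Evaluation needs all of train/test split (finishes hour 16, plus 3-hour gap → hour 19); data ingestion (finishes hour 2). That puts its earliest start at hour 19; it finishes at 19 + 2 = hour 21.
After evaluation (finishes hour 21), model export can start at hour 21 and finishes at hour 29.

29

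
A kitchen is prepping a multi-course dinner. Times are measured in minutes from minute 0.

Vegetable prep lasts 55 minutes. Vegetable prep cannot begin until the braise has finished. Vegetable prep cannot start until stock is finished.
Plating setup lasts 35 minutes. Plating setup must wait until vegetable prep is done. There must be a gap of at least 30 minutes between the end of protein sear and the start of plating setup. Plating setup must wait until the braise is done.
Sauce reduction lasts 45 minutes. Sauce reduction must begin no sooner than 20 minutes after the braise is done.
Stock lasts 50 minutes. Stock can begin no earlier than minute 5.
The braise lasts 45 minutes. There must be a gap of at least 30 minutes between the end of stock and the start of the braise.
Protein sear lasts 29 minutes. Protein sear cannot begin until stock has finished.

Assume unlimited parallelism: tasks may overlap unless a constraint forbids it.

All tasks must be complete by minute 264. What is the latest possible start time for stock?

49

To finish by minute 264, plating setup (duration 35) must start no later than minute 229.
Vegetable prep has to be done before plating setup (must start by minute 229). That means finishing by minute 229, i.e. starting by 229 − 55 = minute 174.
Sauce reduction has no dependents, so it just needs to finish by minute 264. Starting by 264 − 45 = minute 219 achieves that.
The braise feeds vegetable prep (must start by minute 174); sauce reduction (must start by minute 219, minus 20-minute gap → minute 199); plating setup (must start by minute 229). Taking the minimum, the braise must finish by minute 174 and start by 174 − 45 = minute 129.
Protein sear feeds into plating setup (must start by minute 229, minus 30-minute gap → minute 199); so protein sear must finish by minute 199 and therefore start by minute 170.
Stock feeds the braise (must start by minute 129, minus 30-minute gap → minute 99); protein sear (must start by minute 170); vegetable prep (must start by minute 174). Taking the minimum, stock must finish by minute 99 and start by 99 − 50 = minute 49.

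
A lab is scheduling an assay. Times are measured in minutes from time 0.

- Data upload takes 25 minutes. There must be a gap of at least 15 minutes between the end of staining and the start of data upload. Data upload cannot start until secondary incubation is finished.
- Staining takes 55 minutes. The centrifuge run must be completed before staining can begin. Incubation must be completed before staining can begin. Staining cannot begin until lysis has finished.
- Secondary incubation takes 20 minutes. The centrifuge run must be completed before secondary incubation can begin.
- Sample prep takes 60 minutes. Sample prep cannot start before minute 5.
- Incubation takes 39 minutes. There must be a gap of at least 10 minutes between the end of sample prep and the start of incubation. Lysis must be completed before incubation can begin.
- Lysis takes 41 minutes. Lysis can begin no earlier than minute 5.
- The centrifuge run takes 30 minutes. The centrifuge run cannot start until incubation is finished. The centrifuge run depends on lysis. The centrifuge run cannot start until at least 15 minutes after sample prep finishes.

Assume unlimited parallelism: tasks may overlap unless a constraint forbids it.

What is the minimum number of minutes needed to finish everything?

239

Lysis waits on its own release at minute 5, so it starts at minute 5 and finishes at 5 + 41 = minute 46.
Sample prep waits on its own release at minute 5, so it starts at minute 5 and finishes at 5 + 60 = minute 65.
Incubation needs all of sample prep (finishes minute 65, plus 10-minute gap → minute 75); lysis (finishes minute 46). That puts its earliest start at minute 75; it finishes at 75 + 39 = minute 114.
For the centrifuge run: incubation (finishes minute 114); lysis (finishes minute 46); sample prep (finishes minute 65, plus 15-minute gap → minute 80). Taking the maximum gives a start of minute 114, and it finishes at 114 + 30 = minute 144.
Secondary incubation waits on the centrifuge run (finishes minute 144), so it starts at minute 144 and finishes at 144 + 20 = minute 164.
Staining cannot start until the centrifuge run (finishes minute 144); incubation (finishes minute 114); lysis (finishes minute 46). The controlling bound is minute 144, so staining finishes at 144 + 55 = minute 199.
Data upload has to wait for staining (finishes minute 199, plus 15-minute gap → minute 214); secondary incubation (finishes minute 164). The latest of these is minute 214, so data upload runs minute 214 to 214 + 25 = minute 239.
All tasks are finished once the last one completes. Finish times: Sample prep at 65, Lysis at 46, Incubation at 114, The centrifuge run at 144, Staining at 199, Secondary incubation at 164, Data upload at 239. The latest is minute 239.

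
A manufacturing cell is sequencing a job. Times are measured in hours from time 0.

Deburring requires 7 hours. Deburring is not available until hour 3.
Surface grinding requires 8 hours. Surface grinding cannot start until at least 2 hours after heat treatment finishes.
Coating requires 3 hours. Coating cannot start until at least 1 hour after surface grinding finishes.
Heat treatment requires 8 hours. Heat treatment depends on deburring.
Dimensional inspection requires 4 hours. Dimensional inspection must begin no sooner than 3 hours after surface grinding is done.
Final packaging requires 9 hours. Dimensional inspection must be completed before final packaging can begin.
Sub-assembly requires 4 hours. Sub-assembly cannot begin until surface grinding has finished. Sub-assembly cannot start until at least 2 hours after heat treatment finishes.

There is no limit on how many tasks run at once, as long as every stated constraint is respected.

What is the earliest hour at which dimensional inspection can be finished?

35

Deburring cannot begin until its own release at hour 3. It runs from hour 3 to 3 + 7 = hour 10.
Heat treatment cannot begin until deburring (finishes hour 10). It runs from hour 10 to 10 + 8 = hour 18.
Surface grinding cannot begin until heat treatment (finishes hour 18, plus 2-hour gap → hour 20). It runs from hour 20 to 20 + 8 = hour 28.
Dimensional inspection waits on surface grinding (finishes hour 28, plus 3-hour gap → hour 31), so it starts at hour 31 and finishes at 31 + 4 = hour 35.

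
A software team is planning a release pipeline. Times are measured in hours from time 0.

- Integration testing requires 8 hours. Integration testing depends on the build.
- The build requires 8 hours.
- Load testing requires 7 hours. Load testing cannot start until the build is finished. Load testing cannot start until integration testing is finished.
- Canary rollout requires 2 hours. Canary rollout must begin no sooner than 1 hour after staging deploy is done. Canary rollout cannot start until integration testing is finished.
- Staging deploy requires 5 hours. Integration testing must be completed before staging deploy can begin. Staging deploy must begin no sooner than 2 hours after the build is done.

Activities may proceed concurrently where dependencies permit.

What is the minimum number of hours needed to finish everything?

24

The build has no prerequisites, so it starts at hour 0 and finishes at hour 8.
After the build (finishes hour 8), integration testing can start at hour 8 and finishes at hour 16.
Load testing needs all of the build (finishes hour 8); integration testing (finishes hour 16). That puts its earliest start at hour 16; it finishes at 16 + 7 = hour 23.
For staging deploy: integration testing (finishes hour 16); the build (finishes hour 8, plus 2-hour gap → hour 10). Taking the maximum gives a start of hour 16, and it finishes at 16 + 5 = hour 21.
Canary rollout cannot start until staging deploy (finishes hour 21, plus 1-hour gap → hour 22); integration testing (finishes hour 16). The controlling bound is hour 22, so canary rollout finishes at 22 + 2 = hour 24.
All tasks are finished once the last one completes. Finish times: The build at 8, Integration testing at 16, Staging deploy at 21, Canary rollout at 24, Load testing at 23. The latest is hour 24.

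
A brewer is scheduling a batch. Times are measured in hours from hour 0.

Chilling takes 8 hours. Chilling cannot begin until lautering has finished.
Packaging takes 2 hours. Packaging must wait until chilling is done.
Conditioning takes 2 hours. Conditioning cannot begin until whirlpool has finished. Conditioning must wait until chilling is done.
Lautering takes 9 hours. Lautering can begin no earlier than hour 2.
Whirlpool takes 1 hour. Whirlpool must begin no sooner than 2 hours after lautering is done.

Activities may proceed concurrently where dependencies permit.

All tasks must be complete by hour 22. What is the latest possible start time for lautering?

Conditioning has no dependents, so it just needs to finish by hour 22. Starting by 22 − 2 = hour 20 achieves that.
Since conditioning (must start by hour 20) depends on it, whirlpool must finish by hour 20. Backing off its 1-hour duration gives a latest start of hour 19.
Nothing follows packaging; the deadline of hour 22 is its only limit. It must start by 22 − 2 = hour 20.
Chilling must finish in time for conditioning (must start by hour 20); packaging (must start by hour 20). The tightest is hour 20, so chilling must start by 20 − 8 = hour 12.
Lautering must finish in time for whirlpool (must start by hour 19, minus 2-hour gap → hour 17); chilling (must start by hour 12). The tightest is hour 12, so lautering must start by 12 − 9 = hour 3.

3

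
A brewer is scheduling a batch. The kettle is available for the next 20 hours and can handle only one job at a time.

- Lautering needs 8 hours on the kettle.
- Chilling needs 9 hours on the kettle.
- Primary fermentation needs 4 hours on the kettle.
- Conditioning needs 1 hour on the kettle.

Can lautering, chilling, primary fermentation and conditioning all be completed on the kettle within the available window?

Running back to back, the jobs need 8 + 9 + 4 + 1 = 22 hours on the kettle.
Since 22 > 20, they cannot all fit.

No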